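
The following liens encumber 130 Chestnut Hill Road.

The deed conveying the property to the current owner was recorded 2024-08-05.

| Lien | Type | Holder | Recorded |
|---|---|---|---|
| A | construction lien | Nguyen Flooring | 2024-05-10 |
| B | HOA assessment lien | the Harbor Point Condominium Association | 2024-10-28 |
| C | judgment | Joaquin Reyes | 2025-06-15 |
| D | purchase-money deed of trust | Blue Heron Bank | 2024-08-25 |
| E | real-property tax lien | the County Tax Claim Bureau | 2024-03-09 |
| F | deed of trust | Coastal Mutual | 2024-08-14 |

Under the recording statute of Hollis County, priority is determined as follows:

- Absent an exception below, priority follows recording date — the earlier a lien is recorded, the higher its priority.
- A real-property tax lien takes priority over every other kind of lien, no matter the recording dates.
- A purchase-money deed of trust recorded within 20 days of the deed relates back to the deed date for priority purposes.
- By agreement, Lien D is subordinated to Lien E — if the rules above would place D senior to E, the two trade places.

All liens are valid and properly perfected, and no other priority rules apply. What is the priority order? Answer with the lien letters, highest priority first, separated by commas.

First, effective dates: D relates back to the deed date 2024-08-05.
E is a real-property tax lien, so it outranks all other liens regardless of date.
The other liens, earliest effective date first: A (2024-05-10), D (2024-08-05), F (2024-08-14), B (2024-10-28), C (2025-06-15).
Since D is not senior to E, the subordination leaves the order unchanged.

E, A, D, F, B, C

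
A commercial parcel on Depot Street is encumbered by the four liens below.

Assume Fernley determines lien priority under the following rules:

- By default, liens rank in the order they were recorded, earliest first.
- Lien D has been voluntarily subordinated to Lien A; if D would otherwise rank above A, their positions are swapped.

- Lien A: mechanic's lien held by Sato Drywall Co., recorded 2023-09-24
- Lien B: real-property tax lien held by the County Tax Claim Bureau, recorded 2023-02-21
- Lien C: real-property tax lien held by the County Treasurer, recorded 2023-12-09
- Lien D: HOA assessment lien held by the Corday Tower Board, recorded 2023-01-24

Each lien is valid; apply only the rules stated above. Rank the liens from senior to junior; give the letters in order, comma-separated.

By effective date: D (2023-01-24), B (2023-02-21), A (2023-09-24), C (2023-12-09).
Because D would otherwise rank above A, the subordination swaps them.

A, B, D, C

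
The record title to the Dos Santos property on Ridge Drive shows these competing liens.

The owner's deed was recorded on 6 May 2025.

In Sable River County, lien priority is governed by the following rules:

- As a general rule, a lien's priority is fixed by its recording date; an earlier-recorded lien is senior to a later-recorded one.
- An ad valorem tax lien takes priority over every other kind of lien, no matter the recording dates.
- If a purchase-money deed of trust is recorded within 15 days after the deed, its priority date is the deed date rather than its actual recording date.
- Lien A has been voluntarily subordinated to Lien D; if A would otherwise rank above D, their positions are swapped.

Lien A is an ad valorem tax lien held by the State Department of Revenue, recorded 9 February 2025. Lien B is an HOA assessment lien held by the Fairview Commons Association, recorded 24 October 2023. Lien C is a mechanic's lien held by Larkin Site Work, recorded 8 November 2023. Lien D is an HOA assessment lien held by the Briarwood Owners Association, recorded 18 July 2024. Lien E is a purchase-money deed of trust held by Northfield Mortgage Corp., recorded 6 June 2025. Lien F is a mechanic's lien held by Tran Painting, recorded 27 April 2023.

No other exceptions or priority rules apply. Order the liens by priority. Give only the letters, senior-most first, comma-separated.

D, F, B, C, A, E

Adjusting effective dates: E missed the 15-day window (31 days after the deed), so its recording date stands.
A is an ad valorem tax lien, so it outranks all other liens regardless of date.
Remaining liens by effective date: F (27 April 2023), B (24 October 2023), C (8 November 2023), D (18 July 2024), E (6 June 2025).
A is senior to D before the subordination, so the two trade places.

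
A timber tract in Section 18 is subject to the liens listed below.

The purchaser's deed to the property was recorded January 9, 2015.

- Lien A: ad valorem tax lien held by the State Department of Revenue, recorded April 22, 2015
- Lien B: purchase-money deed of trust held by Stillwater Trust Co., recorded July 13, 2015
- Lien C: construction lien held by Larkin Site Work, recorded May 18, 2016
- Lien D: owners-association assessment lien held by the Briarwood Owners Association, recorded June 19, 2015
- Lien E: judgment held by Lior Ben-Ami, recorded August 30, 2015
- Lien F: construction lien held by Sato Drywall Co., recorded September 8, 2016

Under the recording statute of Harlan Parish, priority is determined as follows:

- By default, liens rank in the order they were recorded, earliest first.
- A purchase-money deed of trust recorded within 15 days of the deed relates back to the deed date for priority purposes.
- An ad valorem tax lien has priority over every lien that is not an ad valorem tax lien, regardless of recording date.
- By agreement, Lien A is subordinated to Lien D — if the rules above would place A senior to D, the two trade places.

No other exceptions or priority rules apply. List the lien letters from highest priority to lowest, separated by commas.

D, A, B, E, C, F

Effective dates after the stated exceptions: B missed the 15-day window (185 days after the deed), so its recording date stands.
A is an ad valorem tax lien, so it outranks all other liens regardless of date.
Remaining liens by effective date: D (June 19, 2015), B (July 13, 2015), E (August 30, 2015), C (May 18, 2016), F (September 8, 2016).
A is senior to D before the subordination, so the two trade places.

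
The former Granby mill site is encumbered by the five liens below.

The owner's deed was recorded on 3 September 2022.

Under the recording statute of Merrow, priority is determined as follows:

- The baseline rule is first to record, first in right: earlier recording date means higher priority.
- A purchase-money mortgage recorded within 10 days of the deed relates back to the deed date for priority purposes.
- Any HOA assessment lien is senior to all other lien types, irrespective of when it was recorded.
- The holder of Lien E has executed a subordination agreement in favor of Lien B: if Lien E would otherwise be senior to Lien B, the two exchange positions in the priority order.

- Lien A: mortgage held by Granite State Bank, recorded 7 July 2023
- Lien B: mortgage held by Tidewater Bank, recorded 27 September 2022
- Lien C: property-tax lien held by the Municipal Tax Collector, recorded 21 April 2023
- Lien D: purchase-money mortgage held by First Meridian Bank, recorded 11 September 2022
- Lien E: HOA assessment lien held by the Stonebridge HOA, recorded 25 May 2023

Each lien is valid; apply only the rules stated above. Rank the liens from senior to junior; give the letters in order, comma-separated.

B, D, E, C, A

Effective dates: D relates back to the deed date 3 September 2022.
As an HOA assessment lien, E is senior to every other lien.
Ordering the rest by effective date: D (3 September 2022), B (27 September 2022), C (21 April 2023), A (7 July 2023).
Because E would otherwise rank above B, the subordination swaps them.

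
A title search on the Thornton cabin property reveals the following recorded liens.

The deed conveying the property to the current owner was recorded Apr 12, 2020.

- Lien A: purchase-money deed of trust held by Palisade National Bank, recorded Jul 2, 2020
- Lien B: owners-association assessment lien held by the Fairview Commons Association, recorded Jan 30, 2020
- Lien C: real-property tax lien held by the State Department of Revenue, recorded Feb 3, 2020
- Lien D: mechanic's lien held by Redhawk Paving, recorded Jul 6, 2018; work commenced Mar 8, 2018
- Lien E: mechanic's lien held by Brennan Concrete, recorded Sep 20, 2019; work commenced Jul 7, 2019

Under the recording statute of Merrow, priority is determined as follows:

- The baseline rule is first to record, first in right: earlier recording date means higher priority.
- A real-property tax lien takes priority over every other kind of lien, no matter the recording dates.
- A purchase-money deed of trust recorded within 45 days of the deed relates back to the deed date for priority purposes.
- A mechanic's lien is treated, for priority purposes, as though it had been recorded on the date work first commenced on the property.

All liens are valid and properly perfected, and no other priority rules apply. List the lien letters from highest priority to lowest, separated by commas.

Adjusting effective dates: A missed the 45-day window (81 days after the deed), so its recording date stands; D is treated as recorded Mar 8, 2018, the work-commencement date; E's effective date is Jul 7, 2019, when work began.
C is a real-property tax lien, so it outranks all other liens regardless of date.
Among the remaining liens, by effective date: D (Mar 8, 2018), E (Jul 7, 2019), B (Jan 30, 2020), A (Jul 2, 2020).

C, D, E, B, A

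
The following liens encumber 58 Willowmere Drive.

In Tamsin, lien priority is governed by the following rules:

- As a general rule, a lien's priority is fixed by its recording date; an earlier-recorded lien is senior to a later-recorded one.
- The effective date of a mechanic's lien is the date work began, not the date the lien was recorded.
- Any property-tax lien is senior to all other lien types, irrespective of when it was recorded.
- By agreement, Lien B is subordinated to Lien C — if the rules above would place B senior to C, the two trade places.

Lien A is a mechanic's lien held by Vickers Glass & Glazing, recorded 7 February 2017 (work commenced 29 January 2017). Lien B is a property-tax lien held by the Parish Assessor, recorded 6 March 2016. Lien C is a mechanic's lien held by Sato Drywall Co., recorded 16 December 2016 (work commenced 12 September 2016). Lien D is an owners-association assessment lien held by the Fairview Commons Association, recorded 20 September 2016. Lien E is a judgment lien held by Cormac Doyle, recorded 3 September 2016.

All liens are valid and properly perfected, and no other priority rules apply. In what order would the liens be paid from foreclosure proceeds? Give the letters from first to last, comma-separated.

C, E, B, D, A

Effective dates after the stated exceptions: A relates back to 29 January 2017 (work commenced); C is treated as recorded 12 September 2016, the work-commencement date.
As a property-tax lien, B is senior to every other lien.
Ordering the rest by effective date: E (3 September 2016), C (12 September 2016), D (20 September 2016), A (29 January 2017).
The subordination applies — B was senior to C — so B and C swap.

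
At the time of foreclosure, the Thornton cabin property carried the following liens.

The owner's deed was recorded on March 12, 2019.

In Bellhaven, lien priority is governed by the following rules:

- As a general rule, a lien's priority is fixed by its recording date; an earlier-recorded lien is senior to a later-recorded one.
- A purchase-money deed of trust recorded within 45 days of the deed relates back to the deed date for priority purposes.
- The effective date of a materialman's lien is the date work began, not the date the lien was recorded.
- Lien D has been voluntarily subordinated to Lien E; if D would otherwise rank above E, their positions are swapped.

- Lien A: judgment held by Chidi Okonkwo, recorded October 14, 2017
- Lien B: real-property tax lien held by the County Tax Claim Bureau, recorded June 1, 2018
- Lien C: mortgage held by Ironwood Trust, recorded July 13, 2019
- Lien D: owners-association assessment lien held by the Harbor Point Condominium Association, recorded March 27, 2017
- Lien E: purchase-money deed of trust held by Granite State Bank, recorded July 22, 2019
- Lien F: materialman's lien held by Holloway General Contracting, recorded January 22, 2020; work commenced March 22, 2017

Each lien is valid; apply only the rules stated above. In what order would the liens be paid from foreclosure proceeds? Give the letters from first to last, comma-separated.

First, effective dates: E missed the 45-day window (132 days after the deed), so its recording date stands; F's effective date is March 22, 2017, when work began.
Sorted by effective date: F (March 22, 2017), D (March 27, 2017), A (October 14, 2017), B (June 1, 2018), C (July 13, 2019), E (July 22, 2019).
Because D would otherwise rank above E, the subordination swaps them.

F, E, A, B, C, D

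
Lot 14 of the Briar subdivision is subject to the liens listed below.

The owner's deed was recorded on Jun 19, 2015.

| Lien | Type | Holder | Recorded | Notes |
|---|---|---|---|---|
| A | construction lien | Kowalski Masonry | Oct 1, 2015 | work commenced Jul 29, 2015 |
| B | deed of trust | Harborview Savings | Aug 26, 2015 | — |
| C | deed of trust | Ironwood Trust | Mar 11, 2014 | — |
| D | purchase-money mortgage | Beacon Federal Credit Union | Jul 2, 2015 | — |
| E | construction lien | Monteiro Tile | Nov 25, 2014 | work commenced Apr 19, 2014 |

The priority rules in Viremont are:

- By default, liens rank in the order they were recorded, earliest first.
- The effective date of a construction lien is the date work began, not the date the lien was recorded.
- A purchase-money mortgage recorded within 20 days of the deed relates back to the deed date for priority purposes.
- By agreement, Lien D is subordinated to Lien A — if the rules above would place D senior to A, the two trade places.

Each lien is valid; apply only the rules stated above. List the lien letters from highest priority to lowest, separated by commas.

Effective dates: A relates back to Jul 29, 2015 (work commenced); D's effective date is the deed date, Jun 19, 2015; E's effective date is Apr 19, 2014, when work began.
Sorted by effective date: C (Mar 11, 2014), E (Apr 19, 2014), D (Jun 19, 2015), A (Jul 29, 2015), B (Aug 26, 2015).
The subordination applies — D was senior to A — so D and A swap.

C, E, A, D, B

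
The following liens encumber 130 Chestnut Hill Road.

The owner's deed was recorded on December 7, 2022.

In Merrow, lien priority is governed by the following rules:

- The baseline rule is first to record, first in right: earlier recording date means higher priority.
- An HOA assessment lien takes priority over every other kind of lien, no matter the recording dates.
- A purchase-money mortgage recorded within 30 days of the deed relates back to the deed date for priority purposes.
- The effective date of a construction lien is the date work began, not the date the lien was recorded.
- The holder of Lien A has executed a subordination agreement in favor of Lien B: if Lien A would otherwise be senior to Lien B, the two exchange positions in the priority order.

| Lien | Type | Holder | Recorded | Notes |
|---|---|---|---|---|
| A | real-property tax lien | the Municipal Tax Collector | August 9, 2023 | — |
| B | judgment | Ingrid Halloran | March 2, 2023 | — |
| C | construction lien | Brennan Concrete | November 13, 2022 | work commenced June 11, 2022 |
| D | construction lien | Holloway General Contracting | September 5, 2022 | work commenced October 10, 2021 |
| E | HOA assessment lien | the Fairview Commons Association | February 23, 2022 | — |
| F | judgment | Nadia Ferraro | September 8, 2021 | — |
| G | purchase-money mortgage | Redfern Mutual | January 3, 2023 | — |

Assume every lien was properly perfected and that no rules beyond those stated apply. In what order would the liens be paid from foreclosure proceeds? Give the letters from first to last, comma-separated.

Effective dates: C relates back to June 11, 2022 (work commenced); D is treated as recorded October 10, 2021, the work-commencement date; G's effective date is the deed date, December 7, 2022.
E is an HOA assessment lien and takes priority over every other lien.
Remaining liens by effective date: F (September 8, 2021), D (October 10, 2021), C (June 11, 2022), G (December 7, 2022), B (March 2, 2023), A (August 9, 2023).
A is already junior to B, so the subordination agreement changes nothing.

E, F, D, C, G, B, A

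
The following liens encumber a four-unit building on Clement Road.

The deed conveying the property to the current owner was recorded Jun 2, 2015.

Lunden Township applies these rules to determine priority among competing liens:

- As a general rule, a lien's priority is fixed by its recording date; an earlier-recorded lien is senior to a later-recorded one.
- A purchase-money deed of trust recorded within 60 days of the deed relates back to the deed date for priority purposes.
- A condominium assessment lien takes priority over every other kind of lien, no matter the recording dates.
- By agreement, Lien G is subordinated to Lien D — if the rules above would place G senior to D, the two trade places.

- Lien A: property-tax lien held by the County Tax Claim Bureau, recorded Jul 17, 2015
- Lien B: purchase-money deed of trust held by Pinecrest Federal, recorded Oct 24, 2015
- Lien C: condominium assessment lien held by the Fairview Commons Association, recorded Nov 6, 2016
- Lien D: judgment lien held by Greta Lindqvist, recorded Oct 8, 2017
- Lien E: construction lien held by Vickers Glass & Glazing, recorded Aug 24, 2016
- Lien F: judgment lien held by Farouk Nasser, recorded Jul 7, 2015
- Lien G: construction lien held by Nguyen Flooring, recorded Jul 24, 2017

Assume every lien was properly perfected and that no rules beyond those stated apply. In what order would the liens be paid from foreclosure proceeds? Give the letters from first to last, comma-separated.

First, effective dates: B was recorded 144 days after the deed, outside the 60-day window, so it keeps its recording date.
C is a condominium assessment lien, so it outranks all other liens regardless of date.
Ordering the rest by effective date: F (Jul 7, 2015), A (Jul 17, 2015), B (Oct 24, 2015), E (Aug 24, 2016), G (Jul 24, 2017), D (Oct 8, 2017).
Because G would otherwise rank above D, the subordination swaps them.

C, F, A, B, E, D, G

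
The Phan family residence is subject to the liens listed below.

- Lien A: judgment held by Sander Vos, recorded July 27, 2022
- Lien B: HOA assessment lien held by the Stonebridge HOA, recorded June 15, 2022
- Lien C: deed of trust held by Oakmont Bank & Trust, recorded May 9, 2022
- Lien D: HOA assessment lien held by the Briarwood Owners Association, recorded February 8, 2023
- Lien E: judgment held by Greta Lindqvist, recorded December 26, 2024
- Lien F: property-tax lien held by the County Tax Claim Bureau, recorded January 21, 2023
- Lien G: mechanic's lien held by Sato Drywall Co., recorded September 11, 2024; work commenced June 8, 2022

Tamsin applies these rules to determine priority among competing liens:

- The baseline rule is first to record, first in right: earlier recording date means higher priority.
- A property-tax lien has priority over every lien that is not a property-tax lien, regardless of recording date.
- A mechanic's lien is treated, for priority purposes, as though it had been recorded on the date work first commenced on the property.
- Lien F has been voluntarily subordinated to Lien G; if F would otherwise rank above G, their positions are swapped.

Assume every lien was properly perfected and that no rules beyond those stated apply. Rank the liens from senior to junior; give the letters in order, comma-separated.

G, C, F, B, A, D, E

Effective dates after the stated exceptions: G's effective date is June 8, 2022, when work began.
F, as a property-tax lien, has superpriority and ranks first.
Among the remaining liens, by effective date: C (May 9, 2022), G (June 8, 2022), B (June 15, 2022), A (July 27, 2022), D (February 8, 2023), E (December 26, 2024).
F would otherwise be senior to G, so under the subordination agreement F and G exchange positions.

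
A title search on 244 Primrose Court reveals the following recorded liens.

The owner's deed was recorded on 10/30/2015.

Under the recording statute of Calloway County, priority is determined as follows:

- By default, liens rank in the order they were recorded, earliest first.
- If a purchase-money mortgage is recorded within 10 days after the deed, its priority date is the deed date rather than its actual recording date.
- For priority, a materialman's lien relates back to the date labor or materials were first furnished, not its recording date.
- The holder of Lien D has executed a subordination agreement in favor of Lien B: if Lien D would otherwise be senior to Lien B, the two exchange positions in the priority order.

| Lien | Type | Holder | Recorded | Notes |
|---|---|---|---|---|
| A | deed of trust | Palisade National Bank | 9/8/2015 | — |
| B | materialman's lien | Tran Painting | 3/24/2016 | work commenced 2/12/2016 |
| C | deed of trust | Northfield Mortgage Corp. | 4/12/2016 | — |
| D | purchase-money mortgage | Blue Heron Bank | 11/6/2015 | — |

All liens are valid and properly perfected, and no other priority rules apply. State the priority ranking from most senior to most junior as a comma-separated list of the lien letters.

A, B, D, C

Effective dates after the stated exceptions: B relates back to 2/12/2016 (work commenced); D relates back to the deed date 10/30/2015.
Sorted by effective date: A (9/8/2015), D (10/30/2015), B (2/12/2016), C (4/12/2016).
D would otherwise be senior to B, so under the subordination agreement D and B exchange positions.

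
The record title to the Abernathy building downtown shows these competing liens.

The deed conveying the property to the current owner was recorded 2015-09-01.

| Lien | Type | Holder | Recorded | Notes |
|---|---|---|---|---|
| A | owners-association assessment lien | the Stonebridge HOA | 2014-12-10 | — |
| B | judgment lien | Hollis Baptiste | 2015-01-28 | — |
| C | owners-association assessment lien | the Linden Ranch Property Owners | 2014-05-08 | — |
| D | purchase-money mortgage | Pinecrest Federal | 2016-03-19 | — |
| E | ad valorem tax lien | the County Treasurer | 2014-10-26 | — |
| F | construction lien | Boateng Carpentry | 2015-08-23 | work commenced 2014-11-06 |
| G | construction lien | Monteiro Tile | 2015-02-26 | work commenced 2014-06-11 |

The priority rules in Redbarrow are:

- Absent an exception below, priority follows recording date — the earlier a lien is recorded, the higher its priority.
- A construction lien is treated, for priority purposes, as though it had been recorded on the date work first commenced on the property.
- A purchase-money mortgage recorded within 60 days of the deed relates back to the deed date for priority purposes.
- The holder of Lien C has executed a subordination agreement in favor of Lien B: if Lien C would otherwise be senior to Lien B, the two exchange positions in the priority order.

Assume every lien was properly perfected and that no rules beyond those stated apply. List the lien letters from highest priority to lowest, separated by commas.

Adjusting effective dates: D was recorded 200 days after the deed — beyond 60 days — so no relation-back applies; F is treated as recorded 2014-11-06, the work-commencement date; G relates back to 2014-06-11 (work commenced).
By effective date: C (2014-05-08), G (2014-06-11), E (2014-10-26), F (2014-11-06), A (2014-12-10), B (2015-01-28), D (2016-03-19).
C would otherwise be senior to B, so under the subordination agreement C and B exchange positions.

B, G, E, F, A, C, D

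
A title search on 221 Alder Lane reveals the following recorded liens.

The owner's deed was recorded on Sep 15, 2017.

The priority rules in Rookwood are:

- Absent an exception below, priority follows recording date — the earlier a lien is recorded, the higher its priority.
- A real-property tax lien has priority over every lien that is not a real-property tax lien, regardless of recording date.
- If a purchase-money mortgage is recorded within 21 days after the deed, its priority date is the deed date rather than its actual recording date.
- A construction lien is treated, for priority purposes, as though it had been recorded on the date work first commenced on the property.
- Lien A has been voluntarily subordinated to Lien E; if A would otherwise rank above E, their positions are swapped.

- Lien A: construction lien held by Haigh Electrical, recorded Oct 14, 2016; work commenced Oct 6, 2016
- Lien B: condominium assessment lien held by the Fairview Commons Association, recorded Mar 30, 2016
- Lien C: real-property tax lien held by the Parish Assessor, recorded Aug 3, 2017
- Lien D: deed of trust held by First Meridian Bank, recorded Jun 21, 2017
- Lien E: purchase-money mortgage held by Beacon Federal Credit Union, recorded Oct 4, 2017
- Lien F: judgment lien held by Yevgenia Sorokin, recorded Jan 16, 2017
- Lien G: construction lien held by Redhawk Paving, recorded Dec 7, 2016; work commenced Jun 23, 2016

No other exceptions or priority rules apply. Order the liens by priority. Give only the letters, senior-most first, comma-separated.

First, effective dates: A's effective date is Oct 6, 2016, when work began; E was recorded within the 21-day window, so its effective date is the deed date Sep 15, 2017; G relates back to Jun 23, 2016 (work commenced).
As a real-property tax lien, C is senior to every other lien.
Among the remaining liens, by effective date: B (Mar 30, 2016), G (Jun 23, 2016), A (Oct 6, 2016), F (Jan 16, 2017), D (Jun 21, 2017), E (Sep 15, 2017).
A is senior to E before the subordination, so the two trade places.

C, B, G, E, F, D, A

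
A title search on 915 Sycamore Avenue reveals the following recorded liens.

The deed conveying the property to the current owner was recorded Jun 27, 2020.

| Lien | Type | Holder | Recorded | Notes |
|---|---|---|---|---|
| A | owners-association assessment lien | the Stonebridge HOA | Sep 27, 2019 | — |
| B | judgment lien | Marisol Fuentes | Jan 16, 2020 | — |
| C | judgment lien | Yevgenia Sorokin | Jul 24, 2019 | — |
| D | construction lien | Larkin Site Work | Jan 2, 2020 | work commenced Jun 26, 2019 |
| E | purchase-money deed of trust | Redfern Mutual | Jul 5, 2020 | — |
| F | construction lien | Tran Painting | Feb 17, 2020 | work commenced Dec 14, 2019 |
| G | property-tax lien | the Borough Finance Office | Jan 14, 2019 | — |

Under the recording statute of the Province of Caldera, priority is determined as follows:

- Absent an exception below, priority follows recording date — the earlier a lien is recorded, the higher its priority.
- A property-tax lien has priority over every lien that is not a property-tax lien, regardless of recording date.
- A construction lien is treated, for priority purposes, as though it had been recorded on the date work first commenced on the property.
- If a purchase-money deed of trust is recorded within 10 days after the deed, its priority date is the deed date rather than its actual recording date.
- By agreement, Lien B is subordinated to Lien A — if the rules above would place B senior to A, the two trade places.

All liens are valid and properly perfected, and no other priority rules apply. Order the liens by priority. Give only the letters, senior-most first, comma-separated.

Effective dates after the stated exceptions: D relates back to Jun 26, 2019 (work commenced); E was recorded within the 10-day window, so its effective date is the deed date Jun 27, 2020; F relates back to Dec 14, 2019 (work commenced).
G is a property-tax lien and takes priority over every other lien.
Remaining liens by effective date: D (Jun 26, 2019), C (Jul 24, 2019), A (Sep 27, 2019), F (Dec 14, 2019), B (Jan 16, 2020), E (Jun 27, 2020).
Since B is not senior to A, the subordination leaves the order unchanged.

G, D, C, A, F, B, E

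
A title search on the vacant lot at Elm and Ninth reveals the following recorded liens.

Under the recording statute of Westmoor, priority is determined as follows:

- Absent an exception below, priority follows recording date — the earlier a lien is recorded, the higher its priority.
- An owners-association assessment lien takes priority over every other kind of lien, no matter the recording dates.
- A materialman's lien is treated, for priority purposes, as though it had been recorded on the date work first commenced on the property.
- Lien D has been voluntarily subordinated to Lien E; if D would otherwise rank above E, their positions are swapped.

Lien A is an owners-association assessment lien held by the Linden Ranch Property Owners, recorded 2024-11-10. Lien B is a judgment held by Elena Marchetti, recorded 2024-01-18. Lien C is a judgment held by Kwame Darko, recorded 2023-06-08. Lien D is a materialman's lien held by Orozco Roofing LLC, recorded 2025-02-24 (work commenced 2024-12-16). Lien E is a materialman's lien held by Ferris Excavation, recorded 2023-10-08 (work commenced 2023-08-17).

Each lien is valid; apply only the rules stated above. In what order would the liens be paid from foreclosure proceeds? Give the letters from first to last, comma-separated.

A, C, E, B, D

First, effective dates: D's effective date is 2024-12-16, when work began; E's effective date is 2023-08-17, when work began.
A, as an owners-association assessment lien, has superpriority and ranks first.
Among the remaining liens, by effective date: C (2023-06-08), E (2023-08-17), B (2024-01-18), D (2024-12-16).
D is already junior to E, so the subordination agreement changes nothing.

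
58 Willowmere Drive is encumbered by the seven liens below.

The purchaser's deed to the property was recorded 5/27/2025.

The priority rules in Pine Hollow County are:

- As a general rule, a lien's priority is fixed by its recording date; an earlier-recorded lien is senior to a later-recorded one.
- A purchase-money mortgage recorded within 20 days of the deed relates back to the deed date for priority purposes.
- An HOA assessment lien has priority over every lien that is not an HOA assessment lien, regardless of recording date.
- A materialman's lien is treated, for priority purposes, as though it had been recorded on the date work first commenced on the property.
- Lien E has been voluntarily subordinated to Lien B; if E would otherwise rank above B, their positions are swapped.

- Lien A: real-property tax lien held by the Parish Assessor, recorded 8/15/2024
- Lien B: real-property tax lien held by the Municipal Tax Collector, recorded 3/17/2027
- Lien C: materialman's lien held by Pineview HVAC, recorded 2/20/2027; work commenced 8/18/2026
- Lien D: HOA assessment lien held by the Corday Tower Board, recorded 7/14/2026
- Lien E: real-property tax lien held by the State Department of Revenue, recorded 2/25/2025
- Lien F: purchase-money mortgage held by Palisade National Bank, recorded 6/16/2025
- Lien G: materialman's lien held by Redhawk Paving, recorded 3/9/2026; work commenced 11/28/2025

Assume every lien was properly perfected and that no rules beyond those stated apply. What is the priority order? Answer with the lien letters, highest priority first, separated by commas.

D, A, B, F, G, C, E

First, effective dates: C's effective date is 8/18/2026, when work began; F's effective date is the deed date, 5/27/2025; G is treated as recorded 11/28/2025, the work-commencement date.
As an HOA assessment lien, D is senior to every other lien.
Among the remaining liens, by effective date: A (8/15/2024), E (2/25/2025), F (5/27/2025), G (11/28/2025), C (8/18/2026), B (3/17/2027).
The subordination applies — E was senior to B — so E and B swap.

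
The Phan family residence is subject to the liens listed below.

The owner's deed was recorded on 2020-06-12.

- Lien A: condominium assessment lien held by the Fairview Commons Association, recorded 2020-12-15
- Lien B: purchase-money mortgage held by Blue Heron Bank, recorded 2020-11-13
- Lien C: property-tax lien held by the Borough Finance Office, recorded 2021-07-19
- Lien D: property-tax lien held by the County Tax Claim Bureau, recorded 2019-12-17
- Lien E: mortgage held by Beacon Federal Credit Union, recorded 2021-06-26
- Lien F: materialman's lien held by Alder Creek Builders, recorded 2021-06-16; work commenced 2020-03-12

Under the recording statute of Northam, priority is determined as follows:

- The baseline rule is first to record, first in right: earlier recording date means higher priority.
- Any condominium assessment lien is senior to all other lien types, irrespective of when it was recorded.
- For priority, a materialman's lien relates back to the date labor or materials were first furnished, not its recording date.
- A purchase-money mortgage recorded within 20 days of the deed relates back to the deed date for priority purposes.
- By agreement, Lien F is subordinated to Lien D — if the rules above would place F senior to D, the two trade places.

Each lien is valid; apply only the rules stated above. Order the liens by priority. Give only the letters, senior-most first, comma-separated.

Effective dates after the stated exceptions: B was recorded 154 days after the deed — beyond 20 days — so no relation-back applies; F is treated as recorded 2020-03-12, the work-commencement date.
A, as a condominium assessment lien, has superpriority and ranks first.
The other liens, earliest effective date first: D (2019-12-17), F (2020-03-12), B (2020-11-13), E (2021-06-26), C (2021-07-19).
F is already junior to D, so the subordination agreement changes nothing.

A, D, F, B, E, C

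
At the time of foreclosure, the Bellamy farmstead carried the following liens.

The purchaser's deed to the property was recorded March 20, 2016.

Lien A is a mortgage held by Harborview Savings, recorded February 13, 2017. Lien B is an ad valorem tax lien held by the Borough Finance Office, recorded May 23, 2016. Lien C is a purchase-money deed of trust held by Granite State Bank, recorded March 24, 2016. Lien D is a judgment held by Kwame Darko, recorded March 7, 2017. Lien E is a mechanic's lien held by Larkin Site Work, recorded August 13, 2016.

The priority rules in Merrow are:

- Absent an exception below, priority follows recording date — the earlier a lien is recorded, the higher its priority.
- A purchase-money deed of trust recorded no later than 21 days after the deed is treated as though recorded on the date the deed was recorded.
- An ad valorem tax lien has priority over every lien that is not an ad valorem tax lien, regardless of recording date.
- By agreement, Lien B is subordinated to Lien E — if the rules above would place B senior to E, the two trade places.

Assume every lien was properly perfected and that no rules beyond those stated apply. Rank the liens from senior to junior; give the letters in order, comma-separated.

E, C, B, A, D

Effective dates after the stated exceptions: C was recorded within the 21-day window, so its effective date is the deed date March 20, 2016.
B, as an ad valorem tax lien, has superpriority and ranks first.
Remaining liens by effective date: C (March 20, 2016), E (August 13, 2016), A (February 13, 2017), D (March 7, 2017).
B would otherwise be senior to E, so under the subordination agreement B and E exchange positions.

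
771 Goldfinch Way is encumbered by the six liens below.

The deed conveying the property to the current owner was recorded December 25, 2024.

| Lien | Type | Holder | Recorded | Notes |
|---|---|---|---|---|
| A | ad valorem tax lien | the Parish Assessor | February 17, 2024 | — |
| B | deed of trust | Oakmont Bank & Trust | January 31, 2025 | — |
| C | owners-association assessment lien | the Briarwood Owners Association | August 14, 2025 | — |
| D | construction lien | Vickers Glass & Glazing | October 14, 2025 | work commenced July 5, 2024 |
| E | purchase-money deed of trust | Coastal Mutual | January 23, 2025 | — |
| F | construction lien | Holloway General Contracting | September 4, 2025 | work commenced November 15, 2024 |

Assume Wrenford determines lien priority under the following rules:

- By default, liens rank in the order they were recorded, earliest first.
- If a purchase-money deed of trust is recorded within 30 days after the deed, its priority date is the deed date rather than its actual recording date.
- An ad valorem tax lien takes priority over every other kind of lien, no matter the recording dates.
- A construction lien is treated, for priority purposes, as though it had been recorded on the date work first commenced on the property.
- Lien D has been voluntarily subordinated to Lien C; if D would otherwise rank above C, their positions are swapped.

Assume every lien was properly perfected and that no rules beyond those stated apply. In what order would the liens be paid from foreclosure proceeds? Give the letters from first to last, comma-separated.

A, C, F, E, B, D

Adjusting effective dates: D's effective date is July 5, 2024, when work began; E relates back to the deed date December 25, 2024; F relates back to November 15, 2024 (work commenced).
A is an ad valorem tax lien, so it outranks all other liens regardless of date.
Remaining liens by effective date: D (July 5, 2024), F (November 15, 2024), E (December 25, 2024), B (January 31, 2025), C (August 14, 2025).
D is senior to C before the subordination, so the two trade places.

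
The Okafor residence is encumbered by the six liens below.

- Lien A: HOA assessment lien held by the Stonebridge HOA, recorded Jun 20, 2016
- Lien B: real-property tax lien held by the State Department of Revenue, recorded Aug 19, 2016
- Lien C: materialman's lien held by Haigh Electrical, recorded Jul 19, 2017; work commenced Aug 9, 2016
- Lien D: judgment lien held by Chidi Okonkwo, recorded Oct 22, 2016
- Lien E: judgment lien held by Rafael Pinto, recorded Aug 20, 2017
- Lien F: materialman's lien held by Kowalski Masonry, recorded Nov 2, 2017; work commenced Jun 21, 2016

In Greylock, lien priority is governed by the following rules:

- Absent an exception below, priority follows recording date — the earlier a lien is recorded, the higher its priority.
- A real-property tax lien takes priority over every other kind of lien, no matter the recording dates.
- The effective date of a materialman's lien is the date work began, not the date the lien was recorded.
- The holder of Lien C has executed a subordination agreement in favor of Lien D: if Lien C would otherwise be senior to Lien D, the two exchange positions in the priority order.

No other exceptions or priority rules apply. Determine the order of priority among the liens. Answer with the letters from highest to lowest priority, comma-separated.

B, A, F, D, C, E

Effective dates: C's effective date is Aug 9, 2016, when work began; F relates back to Jun 21, 2016 (work commenced).
B is a real-property tax lien, so it outranks all other liens regardless of date.
Remaining liens by effective date: A (Jun 20, 2016), F (Jun 21, 2016), C (Aug 9, 2016), D (Oct 22, 2016), E (Aug 20, 2017).
C would otherwise be senior to D, so under the subordination agreement C and D exchange positions.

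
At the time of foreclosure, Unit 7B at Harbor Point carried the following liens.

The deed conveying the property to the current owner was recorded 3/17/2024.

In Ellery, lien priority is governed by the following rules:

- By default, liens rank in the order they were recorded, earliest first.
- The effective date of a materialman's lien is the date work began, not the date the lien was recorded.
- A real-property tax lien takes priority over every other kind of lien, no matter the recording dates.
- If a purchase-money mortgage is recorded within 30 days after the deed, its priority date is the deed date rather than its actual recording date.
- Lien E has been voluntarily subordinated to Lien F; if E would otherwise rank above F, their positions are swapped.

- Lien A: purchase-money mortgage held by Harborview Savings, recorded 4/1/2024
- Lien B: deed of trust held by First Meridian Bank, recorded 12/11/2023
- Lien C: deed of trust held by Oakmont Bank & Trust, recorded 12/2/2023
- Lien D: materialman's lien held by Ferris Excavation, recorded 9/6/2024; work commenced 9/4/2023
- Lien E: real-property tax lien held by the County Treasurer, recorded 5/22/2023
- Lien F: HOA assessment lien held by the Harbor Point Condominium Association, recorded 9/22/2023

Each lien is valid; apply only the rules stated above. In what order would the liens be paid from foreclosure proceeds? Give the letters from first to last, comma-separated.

Effective dates after the stated exceptions: A was recorded within the 30-day window, so its effective date is the deed date 3/17/2024; D is treated as recorded 9/4/2023, the work-commencement date.
E is a real-property tax lien and takes priority over every other lien.
Among the remaining liens, by effective date: D (9/4/2023), F (9/22/2023), C (12/2/2023), B (12/11/2023), A (3/17/2024).
Because E would otherwise rank above F, the subordination swaps them.

F, D, E, C, B, A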